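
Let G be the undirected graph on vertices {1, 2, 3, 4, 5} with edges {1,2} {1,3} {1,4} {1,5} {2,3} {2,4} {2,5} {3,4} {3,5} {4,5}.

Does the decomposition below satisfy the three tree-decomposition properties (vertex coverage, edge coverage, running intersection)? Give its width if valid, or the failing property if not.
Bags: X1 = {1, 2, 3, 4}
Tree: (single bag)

No — vertex 5 appears in no bag.

A tree decomposition must satisfy three properties: every vertex lies in some bag; for every edge, both endpoints lie together in some bag; and for every vertex, the bags containing it form a connected subtree. Here vertex 5 appears in no bag, so the decomposition is invalid.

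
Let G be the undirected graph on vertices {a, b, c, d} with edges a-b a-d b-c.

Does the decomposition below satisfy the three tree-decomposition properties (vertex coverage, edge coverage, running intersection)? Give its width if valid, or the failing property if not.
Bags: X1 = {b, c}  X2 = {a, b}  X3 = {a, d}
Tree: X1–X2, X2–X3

Checking the three conditions: (i) the bags cover all of {a, b, c, d}; (ii) for each edge, some bag contains both endpoints; (iii) the bags containing any fixed vertex form a subtree. All hold, so the decomposition is valid with width 2 − 1 = 1.

Yes; width 1.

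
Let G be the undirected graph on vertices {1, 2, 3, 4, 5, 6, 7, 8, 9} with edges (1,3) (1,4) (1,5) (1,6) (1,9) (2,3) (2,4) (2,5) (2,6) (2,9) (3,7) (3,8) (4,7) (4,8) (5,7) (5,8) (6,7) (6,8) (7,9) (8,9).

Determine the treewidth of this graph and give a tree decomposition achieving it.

Treewidth 4.
One such decomposition:
Bags: B1 = {1, 2, 7, 8, 9}  B2 = {1, 2, 4, 7, 8}  B3 = {1, 2, 6, 7, 8}  B4 = {1, 2, 3, 7, 8}  B5 = {1, 2, 5, 7, 8}
Tree: B1–B2, B2–B3, B3–B4, B4–B5

The largest bag has 5 vertices, giving width 4; this decomposition certifies tw(G) ≤ 4. For the lower bound: the 5 vertex sets {7,9}, {1,4}, {2,6}, {8}, {3} are disjoint, each induces a connected subgraph, and every pair is joined by at least one edge of G. Contracting each set to a single vertex therefore yields K_{5} as a minor, and since treewidth is minor-monotone, tw(G) ≥ tw(K_{5}) = 4. The upper and lower bounds meet at 4, so that is the treewidth.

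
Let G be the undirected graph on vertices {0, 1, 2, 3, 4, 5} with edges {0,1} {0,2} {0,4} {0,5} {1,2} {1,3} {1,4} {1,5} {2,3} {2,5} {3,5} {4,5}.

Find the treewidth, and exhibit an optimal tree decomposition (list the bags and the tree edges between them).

Treewidth 3.
One such decomposition:
Bags: B1 = {0, 1, 2, 5}  B2 = {1, 2, 3, 5}  B3 = {0, 1, 4, 5}
Tree: B1–B2, B1–B3

Each bag holds 4 vertices, so the decomposition has width 3, which upper-bounds the treewidth. For the lower bound, the 4 vertices {0, 1, 2, 5} are pairwise adjacent, and any tree decomposition puts a clique entirely inside one bag — forcing width ≥ 3. The upper and lower bounds meet at 3, so that is the treewidth.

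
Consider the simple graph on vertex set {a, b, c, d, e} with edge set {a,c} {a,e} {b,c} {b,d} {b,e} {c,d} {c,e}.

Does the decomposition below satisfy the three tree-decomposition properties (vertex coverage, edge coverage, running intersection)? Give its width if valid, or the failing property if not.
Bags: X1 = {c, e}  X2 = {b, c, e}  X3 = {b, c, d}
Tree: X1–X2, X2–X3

No — vertex a appears in no bag.

A tree decomposition must satisfy three properties: every vertex lies in some bag; for every edge, both endpoints lie together in some bag; and for every vertex, the bags containing it form a connected subtree. Here vertex a appears in no bag, so the decomposition is invalid.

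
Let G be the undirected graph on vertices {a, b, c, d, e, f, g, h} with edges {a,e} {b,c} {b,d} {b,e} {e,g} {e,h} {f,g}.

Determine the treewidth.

1

A width-1 tree decomposition is:
Bags: B1 = {a, e}  B2 = {e, g}  B3 = {e, h}  B4 = {b, e}  B5 = {b, d}  B6 = {b, c}  B7 = {f, g}
Tree: B1–B2, B1–B3, B2–B4, B4–B5, B5–B6, B2–B7
Each bag holds 2 vertices, so the decomposition has width 1, which upper-bounds the treewidth. G has an edge, so its treewidth is at least 1. Hence tw(G) = 1 exactly.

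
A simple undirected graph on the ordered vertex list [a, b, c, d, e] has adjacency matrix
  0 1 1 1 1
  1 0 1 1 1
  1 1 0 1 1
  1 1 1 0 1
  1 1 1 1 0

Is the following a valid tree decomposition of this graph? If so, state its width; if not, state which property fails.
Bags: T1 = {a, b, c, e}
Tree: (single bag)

A tree decomposition must satisfy three properties: every vertex lies in some bag; for every edge, both endpoints lie together in some bag; and for every vertex, the bags containing it form a connected subtree. Here vertex d appears in no bag, so the decomposition is invalid.

No — vertex d appears in no bag.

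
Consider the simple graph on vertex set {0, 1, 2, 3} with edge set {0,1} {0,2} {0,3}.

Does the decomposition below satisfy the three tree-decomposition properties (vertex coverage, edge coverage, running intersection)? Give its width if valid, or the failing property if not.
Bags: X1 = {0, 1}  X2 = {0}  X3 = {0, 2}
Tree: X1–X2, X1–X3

A tree decomposition must satisfy three properties: every vertex lies in some bag; for every edge, both endpoints lie together in some bag; and for every vertex, the bags containing it form a connected subtree. Here vertex 3 appears in no bag, so the decomposition is invalid.

No — vertex 3 appears in no bag.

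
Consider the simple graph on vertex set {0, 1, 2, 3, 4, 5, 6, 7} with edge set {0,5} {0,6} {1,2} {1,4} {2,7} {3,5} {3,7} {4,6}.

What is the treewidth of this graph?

2

A width-2 tree decomposition is:
Bags: B1 = {0, 5, 6}  B2 = {4, 5, 6}  B3 = {1, 4, 5}  B4 = {1, 2, 5}  B5 = {2, 5, 7}  B6 = {3, 5, 7}
Tree: B1–B2, B2–B3, B3–B4, B4–B5, B5–B6
The largest bag has 3 vertices, giving width 2; this decomposition certifies tw(G) ≤ 2. Since 5–0–6–4–1–2–7–3–5 is a cycle in G, G is not acyclic. Forests are exactly the graphs of treewidth ≤ 1, so tw(G) ≥ 2. Hence tw(G) = 2 exactly.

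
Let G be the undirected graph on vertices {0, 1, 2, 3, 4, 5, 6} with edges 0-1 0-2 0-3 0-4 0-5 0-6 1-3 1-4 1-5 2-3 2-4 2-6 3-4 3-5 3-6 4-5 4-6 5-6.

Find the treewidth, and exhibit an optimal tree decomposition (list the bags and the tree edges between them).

Treewidth 4.
One such decomposition:
Bags: B1 = {0, 2, 3, 4, 6}  B2 = {0, 3, 4, 5, 6}  B3 = {0, 1, 3, 4, 5}
Tree: B1–B2, B2–B3

Every bag has size at most 5, so the width is 5 − 1 = 4 and tw(G) ≤ 4. For the lower bound, the 5 vertices {0, 2, 3, 4, 6} are pairwise adjacent, and any tree decomposition puts a clique entirely inside one bag — forcing width ≥ 4. Therefore the treewidth is 4.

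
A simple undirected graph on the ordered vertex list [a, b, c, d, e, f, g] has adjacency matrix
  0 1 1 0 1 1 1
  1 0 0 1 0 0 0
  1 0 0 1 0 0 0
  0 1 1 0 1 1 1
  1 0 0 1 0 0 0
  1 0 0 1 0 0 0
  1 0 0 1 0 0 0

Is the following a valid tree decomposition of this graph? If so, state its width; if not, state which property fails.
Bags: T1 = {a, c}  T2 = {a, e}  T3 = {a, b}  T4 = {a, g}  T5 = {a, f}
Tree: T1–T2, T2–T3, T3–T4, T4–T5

No — vertex d appears in no bag.

A tree decomposition must satisfy three properties: every vertex lies in some bag; for every edge, both endpoints lie together in some bag; and for every vertex, the bags containing it form a connected subtree. Here vertex d appears in no bag, so the decomposition is invalid.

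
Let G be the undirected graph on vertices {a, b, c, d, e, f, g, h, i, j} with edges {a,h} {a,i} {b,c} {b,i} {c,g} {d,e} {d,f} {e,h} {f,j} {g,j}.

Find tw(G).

A width-2 tree decomposition is:
Bags: B1 = {f, g, j}  B2 = {c, f, g}  B3 = {b, c, f}  B4 = {b, f, i}  B5 = {a, f, i}  B6 = {a, f, h}  B7 = {e, f, h}  B8 = {d, e, f}
Tree: B1–B2, B2–B3, B3–B4, B4–B5, B5–B6, B6–B7, B7–B8
The largest bag has 3 vertices, giving width 2; this decomposition certifies tw(G) ≤ 2. The edges f–j–g–c–b–i–a–h–e–d–f form a cycle, so G is not a tree and its treewidth is at least 2. Therefore the treewidth is 2.

2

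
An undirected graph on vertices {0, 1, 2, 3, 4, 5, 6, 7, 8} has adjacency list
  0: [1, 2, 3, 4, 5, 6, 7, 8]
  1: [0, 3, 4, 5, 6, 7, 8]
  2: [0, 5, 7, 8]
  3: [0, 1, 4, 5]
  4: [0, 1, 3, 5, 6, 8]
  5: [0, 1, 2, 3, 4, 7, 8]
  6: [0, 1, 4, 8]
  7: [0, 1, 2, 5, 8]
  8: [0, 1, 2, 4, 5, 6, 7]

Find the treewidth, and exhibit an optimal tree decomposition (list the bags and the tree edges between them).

Treewidth 4.
One optimal decomposition is:
Bags: B1 = {0, 1, 5, 7, 8}  B2 = {0, 1, 4, 5, 8}  B3 = {0, 2, 5, 7, 8}  B4 = {0, 1, 3, 4, 5}  B5 = {0, 1, 4, 6, 8}
Tree: B1–B2, B1–B3, B2–B4, B2–B5

The largest bag has 5 vertices, giving width 4; this decomposition certifies tw(G) ≤ 4. For the lower bound, the 5 vertices {0, 1, 4, 5, 8} are pairwise adjacent, and any tree decomposition puts a clique entirely inside one bag — forcing width ≥ 4. Combining the bounds, tw(G) = 4.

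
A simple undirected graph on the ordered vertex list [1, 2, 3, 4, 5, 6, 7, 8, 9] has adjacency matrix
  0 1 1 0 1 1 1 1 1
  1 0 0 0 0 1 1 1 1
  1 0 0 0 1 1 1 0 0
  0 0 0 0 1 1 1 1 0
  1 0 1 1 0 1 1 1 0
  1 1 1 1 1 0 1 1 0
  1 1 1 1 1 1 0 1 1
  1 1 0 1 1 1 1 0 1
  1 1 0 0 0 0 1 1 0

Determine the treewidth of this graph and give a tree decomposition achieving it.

Treewidth 4.
One optimal decomposition is:
Bags: B1 = {1, 5, 6, 7, 8}  B2 = {1, 2, 6, 7, 8}  B3 = {1, 2, 7, 8, 9}  B4 = {1, 3, 5, 6, 7}  B5 = {4, 5, 6, 7, 8}
Tree: B1–B2, B2–B3, B1–B4, B1–B5

The largest bag has 5 vertices, giving width 4; this decomposition certifies tw(G) ≤ 4. On the other hand G contains the 5-clique {1, 2, 7, 8, 9}. A clique must lie in a single bag of any decomposition, so no decomposition can have width below 4. Combining the bounds, tw(G) = 4.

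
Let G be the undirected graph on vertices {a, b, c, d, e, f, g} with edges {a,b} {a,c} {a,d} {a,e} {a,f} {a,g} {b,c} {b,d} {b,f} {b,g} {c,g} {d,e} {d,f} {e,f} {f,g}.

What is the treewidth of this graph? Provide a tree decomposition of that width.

Every bag has size at most 4, so the width is 4 − 1 = 3 and tw(G) ≤ 3. For the lower bound, the 4 vertices {a, b, c, g} are pairwise adjacent, and any tree decomposition puts a clique entirely inside one bag — forcing width ≥ 3. Combining the bounds, tw(G) = 3.

Treewidth 3.
Bags: B1 = {a, b, c, g}  B2 = {a, b, f, g}  B3 = {a, b, d, f}  B4 = {a, d, e, f}
Tree: B1–B2, B2–B3, B3–B4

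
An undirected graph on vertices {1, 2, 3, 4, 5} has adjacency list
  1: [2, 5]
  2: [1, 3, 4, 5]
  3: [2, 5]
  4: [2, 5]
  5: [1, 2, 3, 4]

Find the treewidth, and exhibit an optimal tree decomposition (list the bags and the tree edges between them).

Treewidth 2.
Bags: B1 = {1, 2, 5}  B2 = {2, 4, 5}  B3 = {2, 3, 5}
Tree: B1–B2, B1–B3

Each bag holds 3 vertices, so the decomposition has width 2, which upper-bounds the treewidth. For the lower bound, the 3 vertices {1, 2, 5} are pairwise adjacent, and any tree decomposition puts a clique entirely inside one bag — forcing width ≥ 2. Combining the bounds, tw(G) = 2.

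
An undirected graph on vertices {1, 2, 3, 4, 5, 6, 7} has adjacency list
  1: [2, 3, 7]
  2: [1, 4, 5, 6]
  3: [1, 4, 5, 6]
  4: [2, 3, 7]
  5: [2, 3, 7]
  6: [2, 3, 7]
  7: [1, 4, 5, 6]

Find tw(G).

A width-3 tree decomposition is:
Bags: B1 = {2, 3, 5, 7}  B2 = {2, 3, 6, 7}  B3 = {1, 2, 3, 7}  B4 = {2, 3, 4, 7}
Tree: B1–B2, B2–B3, B3–B4
Every bag has size at most 4, so the width is 4 − 1 = 3 and tw(G) ≤ 3. For the lower bound: the 4 vertex sets {5,7}, {3,6}, {2}, {1} are disjoint, each induces a connected subgraph, and every pair is joined by at least one edge of G. Contracting each set to a single vertex therefore yields K_{4} as a minor, and since treewidth is minor-monotone, tw(G) ≥ tw(K_{4}) = 3. Hence tw(G) = 3 exactly.

3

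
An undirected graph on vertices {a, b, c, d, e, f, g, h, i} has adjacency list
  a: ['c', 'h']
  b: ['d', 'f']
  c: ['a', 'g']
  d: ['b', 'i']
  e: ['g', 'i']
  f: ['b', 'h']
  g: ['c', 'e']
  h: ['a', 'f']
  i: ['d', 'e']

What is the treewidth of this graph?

2

A width-2 tree decomposition is:
Bags: B1 = {b, d, i}  B2 = {b, f, i}  B3 = {f, h, i}  B4 = {a, h, i}  B5 = {a, c, i}  B6 = {c, g, i}  B7 = {e, g, i}
Tree: B1–B2, B2–B3, B3–B4, B4–B5, B5–B6, B6–B7
Every bag has size at most 3, so the width is 3 − 1 = 2 and tw(G) ≤ 2. Since i–d–b–f–h–a–c–g–e–i is a cycle in G, G is not acyclic. Forests are exactly the graphs of treewidth ≤ 1, so tw(G) ≥ 2. Therefore the treewidth is 2.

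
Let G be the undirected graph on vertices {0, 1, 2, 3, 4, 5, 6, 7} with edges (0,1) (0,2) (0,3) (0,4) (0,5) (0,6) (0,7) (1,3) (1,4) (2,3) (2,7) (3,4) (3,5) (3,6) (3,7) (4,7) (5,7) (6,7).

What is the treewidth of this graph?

3

A width-3 tree decomposition is:
Bags: B1 = {0, 3, 4, 7}  B2 = {0, 1, 3, 4}  B3 = {0, 2, 3, 7}  B4 = {0, 3, 6, 7}  B5 = {0, 3, 5, 7}
Tree: B1–B2, B1–B3, B3–B4, B1–B5
Each bag holds 4 vertices, so the decomposition has width 3, which upper-bounds the treewidth. For the lower bound, the 4 vertices {0, 1, 3, 4} are pairwise adjacent, and any tree decomposition puts a clique entirely inside one bag — forcing width ≥ 3. Hence tw(G) = 3 exactly.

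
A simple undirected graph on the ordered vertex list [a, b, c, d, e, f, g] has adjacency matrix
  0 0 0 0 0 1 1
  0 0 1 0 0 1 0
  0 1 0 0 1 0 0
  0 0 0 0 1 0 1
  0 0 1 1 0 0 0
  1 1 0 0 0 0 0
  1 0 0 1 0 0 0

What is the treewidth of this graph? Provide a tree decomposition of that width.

Treewidth 2.
Bags: B1 = {a, d, g}  B2 = {a, d, f}  B3 = {b, d, f}  B4 = {b, c, d}  B5 = {c, d, e}
Tree: B1–B2, B2–B3, B3–B4, B4–B5

The largest bag has 3 vertices, giving width 2; this decomposition certifies tw(G) ≤ 2. For the lower bound, G contains the cycle d–g–a–f–b–c–e–d, so G is not a forest; only forests have treewidth ≤ 1, hence tw(G) ≥ 2. Therefore the treewidth is 2.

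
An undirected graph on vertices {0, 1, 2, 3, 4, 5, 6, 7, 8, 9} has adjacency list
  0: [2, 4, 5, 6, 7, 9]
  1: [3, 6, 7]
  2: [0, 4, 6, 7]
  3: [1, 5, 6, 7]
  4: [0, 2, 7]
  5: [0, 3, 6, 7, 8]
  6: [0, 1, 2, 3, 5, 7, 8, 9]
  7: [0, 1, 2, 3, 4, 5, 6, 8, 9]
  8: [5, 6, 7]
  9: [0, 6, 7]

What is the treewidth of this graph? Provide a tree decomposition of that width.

The largest bag has 4 vertices, giving width 3; this decomposition certifies tw(G) ≤ 3. On the other hand G contains the 4-clique {0, 2, 4, 7}. A clique must lie in a single bag of any decomposition, so no decomposition can have width below 3. The upper and lower bounds meet at 3, so that is the treewidth.

Treewidth 3.
One such decomposition:
Bags: B1 = {3, 5, 6, 7}  B2 = {0, 5, 6, 7}  B3 = {0, 6, 7, 9}  B4 = {5, 6, 7, 8}  B5 = {1, 3, 6, 7}  B6 = {0, 2, 6, 7}  B7 = {0, 2, 4, 7}
Tree: B1–B2, B2–B3, B2–B4, B1–B5, B2–B6, B6–B7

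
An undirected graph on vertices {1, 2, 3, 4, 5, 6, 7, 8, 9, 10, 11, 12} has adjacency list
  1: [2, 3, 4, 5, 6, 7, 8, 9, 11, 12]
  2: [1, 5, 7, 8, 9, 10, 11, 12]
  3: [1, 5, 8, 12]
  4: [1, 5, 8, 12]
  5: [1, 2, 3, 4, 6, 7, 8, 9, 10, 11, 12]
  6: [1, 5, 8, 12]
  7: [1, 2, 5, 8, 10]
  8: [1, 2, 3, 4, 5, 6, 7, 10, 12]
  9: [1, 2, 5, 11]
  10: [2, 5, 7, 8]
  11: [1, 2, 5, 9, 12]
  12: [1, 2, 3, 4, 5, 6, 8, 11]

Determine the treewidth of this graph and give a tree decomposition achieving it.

Each bag holds 5 vertices, so the decomposition has width 4, which upper-bounds the treewidth. On the other hand G contains the 5-clique {1, 2, 5, 8, 12}. A clique must lie in a single bag of any decomposition, so no decomposition can have width below 4. The upper and lower bounds meet at 4, so that is the treewidth.

Treewidth 4.
Bags: B1 = {1, 5, 6, 8, 12}  B2 = {1, 4, 5, 8, 12}  B3 = {1, 2, 5, 8, 12}  B4 = {1, 3, 5, 8, 12}  B5 = {1, 2, 5, 7, 8}  B6 = {2, 5, 7, 8, 10}  B7 = {1, 2, 5, 11, 12}  B8 = {1, 2, 5, 9, 11}
Tree: B1–B2, B1–B3, B3–B4, B3–B5, B5–B6, B3–B7, B7–B8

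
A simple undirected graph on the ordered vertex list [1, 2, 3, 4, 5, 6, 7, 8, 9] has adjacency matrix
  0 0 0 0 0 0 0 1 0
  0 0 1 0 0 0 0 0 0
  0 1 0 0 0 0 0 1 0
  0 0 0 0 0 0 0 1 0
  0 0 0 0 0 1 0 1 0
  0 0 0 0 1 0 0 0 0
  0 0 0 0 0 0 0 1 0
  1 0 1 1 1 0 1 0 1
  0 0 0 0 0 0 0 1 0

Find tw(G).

A width-1 tree decomposition is:
Bags: B1 = {4, 8}  B2 = {5, 8}  B3 = {5, 6}  B4 = {3, 8}  B5 = {7, 8}  B6 = {2, 3}  B7 = {1, 8}  B8 = {8, 9}
Tree: B1–B2, B2–B3, B2–B4, B2–B5, B4–B6, B2–B7, B2–B8
Each bag holds 2 vertices, so the decomposition has width 1, which upper-bounds the treewidth. G has an edge, so its treewidth is at least 1. Combining the bounds, tw(G) = 1.

1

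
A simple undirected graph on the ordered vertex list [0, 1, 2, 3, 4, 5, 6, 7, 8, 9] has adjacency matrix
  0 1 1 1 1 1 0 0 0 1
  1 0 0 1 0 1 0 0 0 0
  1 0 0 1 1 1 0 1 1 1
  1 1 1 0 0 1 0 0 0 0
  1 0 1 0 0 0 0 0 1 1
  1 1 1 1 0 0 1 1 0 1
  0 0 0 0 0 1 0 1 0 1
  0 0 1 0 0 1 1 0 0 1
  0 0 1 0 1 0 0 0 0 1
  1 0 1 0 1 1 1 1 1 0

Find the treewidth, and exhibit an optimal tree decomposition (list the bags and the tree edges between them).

Treewidth 3.
Bags: B1 = {0, 2, 5, 9}  B2 = {2, 5, 7, 9}  B3 = {5, 6, 7, 9}  B4 = {0, 2, 3, 5}  B5 = {0, 1, 3, 5}  B6 = {0, 2, 4, 9}  B7 = {2, 4, 8, 9}
Tree: B1–B2, B2–B3, B1–B4, B4–B5, B1–B6, B6–B7

The largest bag has 4 vertices, giving width 3; this decomposition certifies tw(G) ≤ 3. On the other hand G contains the 4-clique {0, 1, 3, 5}. A clique must lie in a single bag of any decomposition, so no decomposition can have width below 3. The upper and lower bounds meet at 3, so that is the treewidth.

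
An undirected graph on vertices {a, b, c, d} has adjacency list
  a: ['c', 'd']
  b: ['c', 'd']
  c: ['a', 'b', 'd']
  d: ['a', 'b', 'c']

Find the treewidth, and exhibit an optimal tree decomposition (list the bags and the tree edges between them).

Treewidth 2.
One optimal decomposition is:
Bags: B1 = {a, c, d}  B2 = {b, c, d}
Tree: B1–B2

Each bag holds 3 vertices, so the decomposition has width 2, which upper-bounds the treewidth. Conversely, {a, c, d} is a clique of size 3, and the vertices of any clique must share a bag in every tree decomposition; so some bag has ≥ 3 vertices and tw(G) ≥ 2. Hence tw(G) = 2 exactly.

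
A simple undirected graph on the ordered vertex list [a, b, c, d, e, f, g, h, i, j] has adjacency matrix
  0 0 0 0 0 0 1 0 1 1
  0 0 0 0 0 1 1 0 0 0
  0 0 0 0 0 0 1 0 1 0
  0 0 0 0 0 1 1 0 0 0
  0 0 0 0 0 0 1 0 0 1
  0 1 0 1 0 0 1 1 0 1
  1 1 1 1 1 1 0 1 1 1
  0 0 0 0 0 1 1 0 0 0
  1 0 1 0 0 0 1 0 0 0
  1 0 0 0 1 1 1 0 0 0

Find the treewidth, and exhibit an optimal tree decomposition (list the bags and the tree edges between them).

Treewidth 2.
Bags: B1 = {f, g, j}  B2 = {d, f, g}  B3 = {a, g, j}  B4 = {a, g, i}  B5 = {c, g, i}  B6 = {b, f, g}  B7 = {f, g, h}  B8 = {e, g, j}
Tree: B1–B2, B1–B3, B3–B4, B4–B5, B2–B6, B1–B7, B1–B8

Each bag holds 3 vertices, so the decomposition has width 2, which upper-bounds the treewidth. Conversely, {d, f, g} is a clique of size 3, and the vertices of any clique must share a bag in every tree decomposition; so some bag has ≥ 3 vertices and tw(G) ≥ 2. Hence tw(G) = 2 exactly.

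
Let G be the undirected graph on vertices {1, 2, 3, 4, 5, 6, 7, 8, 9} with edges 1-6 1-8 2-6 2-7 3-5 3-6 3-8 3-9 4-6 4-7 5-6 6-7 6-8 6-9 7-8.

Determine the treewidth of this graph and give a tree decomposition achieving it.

Treewidth 2.
One optimal decomposition is:
Bags: B1 = {3, 6, 8}  B2 = {6, 7, 8}  B3 = {2, 6, 7}  B4 = {1, 6, 8}  B5 = {3, 6, 9}  B6 = {3, 5, 6}  B7 = {4, 6, 7}
Tree: B1–B2, B2–B3, B1–B4, B1–B5, B5–B6, B2–B7

The largest bag has 3 vertices, giving width 2; this decomposition certifies tw(G) ≤ 2. For the lower bound, the 3 vertices {1, 6, 8} are pairwise adjacent, and any tree decomposition puts a clique entirely inside one bag — forcing width ≥ 2. The upper and lower bounds meet at 2, so that is the treewidth.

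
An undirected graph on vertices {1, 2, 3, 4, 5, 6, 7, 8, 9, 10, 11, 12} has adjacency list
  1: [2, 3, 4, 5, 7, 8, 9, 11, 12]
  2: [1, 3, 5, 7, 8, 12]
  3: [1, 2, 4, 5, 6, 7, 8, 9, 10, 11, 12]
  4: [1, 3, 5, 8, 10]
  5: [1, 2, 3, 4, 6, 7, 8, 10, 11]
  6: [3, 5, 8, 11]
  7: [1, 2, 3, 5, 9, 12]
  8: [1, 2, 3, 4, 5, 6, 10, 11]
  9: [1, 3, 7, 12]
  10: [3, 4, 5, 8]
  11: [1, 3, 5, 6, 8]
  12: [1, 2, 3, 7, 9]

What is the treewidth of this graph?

A width-4 tree decomposition is:
Bags: B1 = {1, 2, 3, 5, 8}  B2 = {1, 2, 3, 5, 7}  B3 = {1, 2, 3, 7, 12}  B4 = {1, 3, 5, 8, 11}  B5 = {3, 5, 6, 8, 11}  B6 = {1, 3, 7, 9, 12}  B7 = {1, 3, 4, 5, 8}  B8 = {3, 4, 5, 8, 10}
Tree: B1–B2, B2–B3, B1–B4, B4–B5, B3–B6, B4–B7, B7–B8
Every bag has size at most 5, so the width is 5 − 1 = 4 and tw(G) ≤ 4. For the lower bound, the 5 vertices {1, 3, 7, 9, 12} are pairwise adjacent, and any tree decomposition puts a clique entirely inside one bag — forcing width ≥ 4. The upper and lower bounds meet at 4, so that is the treewidth.

4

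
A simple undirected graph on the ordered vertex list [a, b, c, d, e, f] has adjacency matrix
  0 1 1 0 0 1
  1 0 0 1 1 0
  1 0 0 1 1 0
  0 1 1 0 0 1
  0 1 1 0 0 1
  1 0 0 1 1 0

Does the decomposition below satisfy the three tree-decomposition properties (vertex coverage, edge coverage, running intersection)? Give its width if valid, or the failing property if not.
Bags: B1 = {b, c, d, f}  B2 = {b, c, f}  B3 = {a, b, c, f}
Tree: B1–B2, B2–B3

No — vertex e appears in no bag.

A tree decomposition must satisfy three properties: every vertex lies in some bag; for every edge, both endpoints lie together in some bag; and for every vertex, the bags containing it form a connected subtree. Here vertex e appears in no bag, so the decomposition is invalid.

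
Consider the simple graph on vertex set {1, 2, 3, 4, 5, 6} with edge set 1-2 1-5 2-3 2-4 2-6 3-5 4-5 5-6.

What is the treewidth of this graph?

2

A width-2 tree decomposition is:
Bags: B1 = {2, 4, 5}  B2 = {1, 2, 5}  B3 = {2, 3, 5}  B4 = {2, 5, 6}
Tree: B1–B2, B2–B3, B3–B4
The largest bag has 3 vertices, giving width 2; this decomposition certifies tw(G) ≤ 2. For the lower bound, G contains the cycle 4–2–1–5–4, so G is not a forest; only forests have treewidth ≤ 1, hence tw(G) ≥ 2. Hence tw(G) = 2 exactly.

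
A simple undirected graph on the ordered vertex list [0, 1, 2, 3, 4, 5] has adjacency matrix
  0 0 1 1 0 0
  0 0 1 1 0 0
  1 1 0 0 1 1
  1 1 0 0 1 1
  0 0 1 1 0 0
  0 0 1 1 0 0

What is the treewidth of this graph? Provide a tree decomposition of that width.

Treewidth 2.
Bags: B1 = {2, 3, 4}  B2 = {1, 2, 3}  B3 = {0, 2, 3}  B4 = {2, 3, 5}
Tree: B1–B2, B2–B3, B3–B4

The largest bag has 3 vertices, giving width 2; this decomposition certifies tw(G) ≤ 2. The edges 2–4–3–1–2 form a cycle, so G is not a tree and its treewidth is at least 2. Hence tw(G) = 2 exactly.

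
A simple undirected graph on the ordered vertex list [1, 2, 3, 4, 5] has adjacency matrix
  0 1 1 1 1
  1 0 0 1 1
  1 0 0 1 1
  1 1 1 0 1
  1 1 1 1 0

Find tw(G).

3

A width-3 tree decomposition is:
Bags: B1 = {1, 3, 4, 5}  B2 = {1, 2, 4, 5}
Tree: B1–B2
Every bag has size at most 4, so the width is 4 − 1 = 3 and tw(G) ≤ 3. On the other hand G contains the 4-clique {1, 2, 4, 5}. A clique must lie in a single bag of any decomposition, so no decomposition can have width below 3. Combining the bounds, tw(G) = 3.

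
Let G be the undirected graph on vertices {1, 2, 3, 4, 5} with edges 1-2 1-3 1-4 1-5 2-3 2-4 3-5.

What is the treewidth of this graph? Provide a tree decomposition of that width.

Treewidth 2.
One such decomposition:
Bags: B1 = {1, 2, 3}  B2 = {1, 2, 4}  B3 = {1, 3, 5}
Tree: B1–B2, B1–B3

Every bag has size at most 3, so the width is 3 − 1 = 2 and tw(G) ≤ 2. Conversely, {1, 2, 3} is a clique of size 3, and the vertices of any clique must share a bag in every tree decomposition; so some bag has ≥ 3 vertices and tw(G) ≥ 2. Combining the bounds, tw(G) = 2.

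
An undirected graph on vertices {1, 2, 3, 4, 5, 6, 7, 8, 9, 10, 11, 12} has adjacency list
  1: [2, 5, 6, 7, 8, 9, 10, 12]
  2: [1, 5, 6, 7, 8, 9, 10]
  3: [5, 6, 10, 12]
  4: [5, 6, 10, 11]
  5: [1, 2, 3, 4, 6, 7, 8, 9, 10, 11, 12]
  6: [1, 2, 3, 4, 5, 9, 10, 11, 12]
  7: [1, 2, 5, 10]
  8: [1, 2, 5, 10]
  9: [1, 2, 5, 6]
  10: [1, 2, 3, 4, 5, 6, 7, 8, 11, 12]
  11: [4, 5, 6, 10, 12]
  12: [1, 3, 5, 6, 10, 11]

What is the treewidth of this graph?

A width-4 tree decomposition is:
Bags: B1 = {1, 5, 6, 10, 12}  B2 = {1, 2, 5, 6, 10}  B3 = {5, 6, 10, 11, 12}  B4 = {1, 2, 5, 6, 9}  B5 = {1, 2, 5, 7, 10}  B6 = {1, 2, 5, 8, 10}  B7 = {4, 5, 6, 10, 11}  B8 = {3, 5, 6, 10, 12}
Tree: B1–B2, B1–B3, B2–B4, B2–B5, B2–B6, B3–B7, B3–B8
Each bag holds 5 vertices, so the decomposition has width 4, which upper-bounds the treewidth. For the lower bound, the 5 vertices {1, 2, 5, 6, 9} are pairwise adjacent, and any tree decomposition puts a clique entirely inside one bag — forcing width ≥ 4. The upper and lower bounds meet at 4, so that is the treewidth.

4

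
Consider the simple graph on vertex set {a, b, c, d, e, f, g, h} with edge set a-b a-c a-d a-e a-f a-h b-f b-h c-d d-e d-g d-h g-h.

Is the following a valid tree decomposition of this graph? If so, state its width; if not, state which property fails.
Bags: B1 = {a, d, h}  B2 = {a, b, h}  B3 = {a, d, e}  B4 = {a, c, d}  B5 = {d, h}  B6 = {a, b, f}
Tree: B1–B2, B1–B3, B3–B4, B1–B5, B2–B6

No — vertex g appears in no bag.

A tree decomposition must satisfy three properties: every vertex lies in some bag; for every edge, both endpoints lie together in some bag; and for every vertex, the bags containing it form a connected subtree. Here vertex g appears in no bag, so the decomposition is invalid.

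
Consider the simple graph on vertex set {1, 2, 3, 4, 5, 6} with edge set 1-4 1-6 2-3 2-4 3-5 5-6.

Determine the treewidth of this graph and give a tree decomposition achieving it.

Every bag has size at most 3, so the width is 3 − 1 = 2 and tw(G) ≤ 2. Since 2–3–5–6–1–4–2 is a cycle in G, G is not acyclic. Forests are exactly the graphs of treewidth ≤ 1, so tw(G) ≥ 2. The upper and lower bounds meet at 2, so that is the treewidth.

Treewidth 2.
One optimal decomposition is:
Bags: B1 = {2, 3, 5}  B2 = {2, 5, 6}  B3 = {1, 2, 6}  B4 = {1, 2, 4}
Tree: B1–B2, B2–B3, B3–B4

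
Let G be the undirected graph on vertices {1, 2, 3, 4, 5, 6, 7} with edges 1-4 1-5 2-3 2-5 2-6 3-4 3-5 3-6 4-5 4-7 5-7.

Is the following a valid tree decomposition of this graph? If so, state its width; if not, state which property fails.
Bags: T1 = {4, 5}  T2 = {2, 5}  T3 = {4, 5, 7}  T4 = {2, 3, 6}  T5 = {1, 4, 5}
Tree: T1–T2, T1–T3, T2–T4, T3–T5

No — edge (4,3) lies in no bag.

A tree decomposition must satisfy three properties: every vertex lies in some bag; for every edge, both endpoints lie together in some bag; and for every vertex, the bags containing it form a connected subtree. Here edge (4,3) lies in no bag, so the decomposition is invalid.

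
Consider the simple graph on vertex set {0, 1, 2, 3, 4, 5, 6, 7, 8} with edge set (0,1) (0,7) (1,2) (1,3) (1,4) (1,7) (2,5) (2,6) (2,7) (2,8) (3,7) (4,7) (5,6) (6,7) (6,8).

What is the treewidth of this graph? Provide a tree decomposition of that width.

The largest bag has 3 vertices, giving width 2; this decomposition certifies tw(G) ≤ 2. For the lower bound, the 3 vertices {2, 6, 8} are pairwise adjacent, and any tree decomposition puts a clique entirely inside one bag — forcing width ≥ 2. Therefore the treewidth is 2.

Treewidth 2.
Bags: B1 = {2, 6, 7}  B2 = {1, 2, 7}  B3 = {0, 1, 7}  B4 = {2, 6, 8}  B5 = {1, 3, 7}  B6 = {1, 4, 7}  B7 = {2, 5, 6}
Tree: B1–B2, B2–B3, B1–B4, B2–B5, B3–B6, B4–B7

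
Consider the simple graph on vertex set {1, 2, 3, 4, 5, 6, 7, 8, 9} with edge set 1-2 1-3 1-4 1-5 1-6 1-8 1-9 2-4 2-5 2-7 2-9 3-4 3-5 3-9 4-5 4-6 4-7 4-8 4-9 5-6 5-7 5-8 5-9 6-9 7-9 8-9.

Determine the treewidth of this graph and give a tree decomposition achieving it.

The largest bag has 5 vertices, giving width 4; this decomposition certifies tw(G) ≤ 4. Conversely, {1, 4, 5, 8, 9} is a clique of size 5, and the vertices of any clique must share a bag in every tree decomposition; so some bag has ≥ 5 vertices and tw(G) ≥ 4. The upper and lower bounds meet at 4, so that is the treewidth.

Treewidth 4.
Bags: B1 = {1, 4, 5, 8, 9}  B2 = {1, 2, 4, 5, 9}  B3 = {1, 3, 4, 5, 9}  B4 = {1, 4, 5, 6, 9}  B5 = {2, 4, 5, 7, 9}
Tree: B1–B2, B2–B3, B2–B4, B2–B5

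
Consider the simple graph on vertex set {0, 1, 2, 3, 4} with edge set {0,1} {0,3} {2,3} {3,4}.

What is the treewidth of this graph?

1

A width-1 tree decomposition is:
Bags: B1 = {2, 3}  B2 = {3, 4}  B3 = {0, 3}  B4 = {0, 1}
Tree: B1–B2, B2–B3, B3–B4
The largest bag has 2 vertices, giving width 1; this decomposition certifies tw(G) ≤ 1. Any graph with an edge has treewidth ≥ 1, and G has the edge 2–3. Combining the bounds, tw(G) = 1.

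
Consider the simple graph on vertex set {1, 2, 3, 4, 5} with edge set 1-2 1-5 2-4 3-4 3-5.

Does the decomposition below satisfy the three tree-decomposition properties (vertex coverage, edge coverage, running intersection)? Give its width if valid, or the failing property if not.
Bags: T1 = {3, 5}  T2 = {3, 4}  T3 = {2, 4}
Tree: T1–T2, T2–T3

No — vertex 1 appears in no bag.

A tree decomposition must satisfy three properties: every vertex lies in some bag; for every edge, both endpoints lie together in some bag; and for every vertex, the bags containing it form a connected subtree. Here vertex 1 appears in no bag, so the decomposition is invalid.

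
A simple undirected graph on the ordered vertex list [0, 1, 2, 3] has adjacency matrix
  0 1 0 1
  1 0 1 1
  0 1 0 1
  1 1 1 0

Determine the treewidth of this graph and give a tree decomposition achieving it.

Treewidth 2.
One such decomposition:
Bags: B1 = {1, 2, 3}  B2 = {0, 1, 3}
Tree: B1–B2

Every bag has size at most 3, so the width is 3 − 1 = 2 and tw(G) ≤ 2. For the lower bound, the 3 vertices {0, 1, 3} are pairwise adjacent, and any tree decomposition puts a clique entirely inside one bag — forcing width ≥ 2. Hence tw(G) = 2 exactly.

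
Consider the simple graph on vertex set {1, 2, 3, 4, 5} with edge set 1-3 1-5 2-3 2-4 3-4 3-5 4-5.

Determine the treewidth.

A width-2 tree decomposition is:
Bags: B1 = {1, 3, 5}  B2 = {3, 4, 5}  B3 = {2, 3, 4}
Tree: B1–B2, B2–B3
The largest bag has 3 vertices, giving width 2; this decomposition certifies tw(G) ≤ 2. For the lower bound, the 3 vertices {1, 3, 5} are pairwise adjacent, and any tree decomposition puts a clique entirely inside one bag — forcing width ≥ 2. Therefore the treewidth is 2.

2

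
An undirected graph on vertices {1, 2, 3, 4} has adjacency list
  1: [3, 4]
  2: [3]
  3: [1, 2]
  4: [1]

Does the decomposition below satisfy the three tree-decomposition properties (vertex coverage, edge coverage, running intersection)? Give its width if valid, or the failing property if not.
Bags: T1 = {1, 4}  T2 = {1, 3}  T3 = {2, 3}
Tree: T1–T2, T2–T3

Vertex coverage: the bags together contain {1, 2, 3, 4}, the full vertex set. Edge coverage: each edge of G has both endpoints in at least one bag. Running intersection: for every vertex, the bags containing it form a connected subtree. All three properties hold, so this is a valid tree decomposition of width max|bag| − 1 = 1, and hence tw(G) ≤ 1.

Yes; width 1.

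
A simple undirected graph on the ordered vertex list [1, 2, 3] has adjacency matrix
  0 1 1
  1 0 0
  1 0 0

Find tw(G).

A width-1 tree decomposition is:
Bags: B1 = {1, 3}  B2 = {1, 2}
Tree: B1–B2
Each bag holds 2 vertices, so the decomposition has width 1, which upper-bounds the treewidth. G has an edge, so its treewidth is at least 1. Hence tw(G) = 1 exactly.

1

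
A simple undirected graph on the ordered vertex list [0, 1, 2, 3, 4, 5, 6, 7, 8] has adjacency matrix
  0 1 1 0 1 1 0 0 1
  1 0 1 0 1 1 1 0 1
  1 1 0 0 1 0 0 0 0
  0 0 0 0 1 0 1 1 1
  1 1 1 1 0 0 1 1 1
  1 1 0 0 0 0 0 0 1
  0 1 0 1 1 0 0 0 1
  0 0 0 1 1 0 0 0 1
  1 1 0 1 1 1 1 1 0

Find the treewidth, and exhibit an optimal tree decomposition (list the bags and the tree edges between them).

Every bag has size at most 4, so the width is 4 − 1 = 3 and tw(G) ≤ 3. For the lower bound, the 4 vertices {0, 1, 4, 8} are pairwise adjacent, and any tree decomposition puts a clique entirely inside one bag — forcing width ≥ 3. Combining the bounds, tw(G) = 3.

Treewidth 3.
One optimal decomposition is:
Bags: B1 = {0, 1, 2, 4}  B2 = {0, 1, 4, 8}  B3 = {0, 1, 5, 8}  B4 = {1, 4, 6, 8}  B5 = {3, 4, 6, 8}  B6 = {3, 4, 7, 8}
Tree: B1–B2, B2–B3, B2–B4, B4–B5, B5–B6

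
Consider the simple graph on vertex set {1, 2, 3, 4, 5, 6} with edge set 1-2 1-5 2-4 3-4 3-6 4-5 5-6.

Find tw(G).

2

A width-2 tree decomposition is:
Bags: B1 = {3, 5, 6}  B2 = {3, 4, 5}  B3 = {1, 4, 5}  B4 = {1, 2, 4}
Tree: B1–B2, B2–B3, B3–B4
Every bag has size at most 3, so the width is 3 − 1 = 2 and tw(G) ≤ 2. Since 6–3–4–5–6 is a cycle in G, G is not acyclic. Forests are exactly the graphs of treewidth ≤ 1, so tw(G) ≥ 2. Hence tw(G) = 2 exactly.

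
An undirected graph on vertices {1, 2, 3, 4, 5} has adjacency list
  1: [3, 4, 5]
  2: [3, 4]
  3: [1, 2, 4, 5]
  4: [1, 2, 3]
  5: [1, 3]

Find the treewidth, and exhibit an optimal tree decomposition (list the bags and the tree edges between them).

Every bag has size at most 3, so the width is 3 − 1 = 2 and tw(G) ≤ 2. On the other hand G contains the 3-clique {1, 3, 4}. A clique must lie in a single bag of any decomposition, so no decomposition can have width below 2. Combining the bounds, tw(G) = 2.

Treewidth 2.
One optimal decomposition is:
Bags: B1 = {2, 3, 4}  B2 = {1, 3, 4}  B3 = {1, 3, 5}
Tree: B1–B2, B2–B3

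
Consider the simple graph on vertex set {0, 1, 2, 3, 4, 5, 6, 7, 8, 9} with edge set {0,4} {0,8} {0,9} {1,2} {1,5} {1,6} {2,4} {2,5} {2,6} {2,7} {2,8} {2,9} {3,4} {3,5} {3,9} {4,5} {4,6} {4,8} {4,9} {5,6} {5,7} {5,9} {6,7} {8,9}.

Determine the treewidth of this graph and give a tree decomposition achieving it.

The largest bag has 4 vertices, giving width 3; this decomposition certifies tw(G) ≤ 3. Conversely, {0, 4, 8, 9} is a clique of size 4, and the vertices of any clique must share a bag in every tree decomposition; so some bag has ≥ 4 vertices and tw(G) ≥ 3. The upper and lower bounds meet at 3, so that is the treewidth.

Treewidth 3.
One optimal decomposition is:
Bags: B1 = {2, 4, 8, 9}  B2 = {2, 4, 5, 9}  B3 = {0, 4, 8, 9}  B4 = {3, 4, 5, 9}  B5 = {2, 4, 5, 6}  B6 = {1, 2, 5, 6}  B7 = {2, 5, 6, 7}
Tree: B1–B2, B1–B3, B2–B4, B2–B5, B5–B6, B6–B7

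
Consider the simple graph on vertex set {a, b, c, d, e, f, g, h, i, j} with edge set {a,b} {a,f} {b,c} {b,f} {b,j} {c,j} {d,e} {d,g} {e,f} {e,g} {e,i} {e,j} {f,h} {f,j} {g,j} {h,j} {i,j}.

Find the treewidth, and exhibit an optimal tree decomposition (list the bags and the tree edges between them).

Each bag holds 3 vertices, so the decomposition has width 2, which upper-bounds the treewidth. Conversely, {d, e, g} is a clique of size 3, and the vertices of any clique must share a bag in every tree decomposition; so some bag has ≥ 3 vertices and tw(G) ≥ 2. The upper and lower bounds meet at 2, so that is the treewidth.

Treewidth 2.
Bags: B1 = {b, f, j}  B2 = {e, f, j}  B3 = {b, c, j}  B4 = {f, h, j}  B5 = {a, b, f}  B6 = {e, i, j}  B7 = {e, g, j}  B8 = {d, e, g}
Tree: B1–B2, B1–B3, B2–B4, B1–B5, B2–B6, B2–B7, B7–B8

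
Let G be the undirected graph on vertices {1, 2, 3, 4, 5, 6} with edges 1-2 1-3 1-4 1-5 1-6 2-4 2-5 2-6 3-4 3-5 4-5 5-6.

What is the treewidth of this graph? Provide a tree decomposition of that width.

The largest bag has 4 vertices, giving width 3; this decomposition certifies tw(G) ≤ 3. Conversely, {1, 2, 4, 5} is a clique of size 4, and the vertices of any clique must share a bag in every tree decomposition; so some bag has ≥ 4 vertices and tw(G) ≥ 3. Therefore the treewidth is 3.

Treewidth 3.
One optimal decomposition is:
Bags: B1 = {1, 3, 4, 5}  B2 = {1, 2, 4, 5}  B3 = {1, 2, 5, 6}
Tree: B1–B2, B2–B3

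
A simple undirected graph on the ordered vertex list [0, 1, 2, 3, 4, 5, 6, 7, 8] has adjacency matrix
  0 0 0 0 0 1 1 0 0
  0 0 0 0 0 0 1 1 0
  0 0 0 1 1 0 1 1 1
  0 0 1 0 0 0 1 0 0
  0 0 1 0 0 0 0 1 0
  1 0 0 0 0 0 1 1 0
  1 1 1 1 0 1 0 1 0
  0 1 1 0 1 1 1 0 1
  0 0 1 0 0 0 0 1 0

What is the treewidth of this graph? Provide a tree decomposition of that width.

Treewidth 2.
One optimal decomposition is:
Bags: B1 = {2, 6, 7}  B2 = {2, 4, 7}  B3 = {2, 7, 8}  B4 = {5, 6, 7}  B5 = {1, 6, 7}  B6 = {2, 3, 6}  B7 = {0, 5, 6}
Tree: B1–B2, B1–B3, B1–B4, B1–B5, B1–B6, B4–B7

Every bag has size at most 3, so the width is 3 − 1 = 2 and tw(G) ≤ 2. On the other hand G contains the 3-clique {2, 7, 8}. A clique must lie in a single bag of any decomposition, so no decomposition can have width below 2. Combining the bounds, tw(G) = 2.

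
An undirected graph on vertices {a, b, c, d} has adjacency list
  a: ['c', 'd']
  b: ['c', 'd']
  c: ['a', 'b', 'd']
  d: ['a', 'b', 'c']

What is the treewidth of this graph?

A width-2 tree decomposition is:
Bags: B1 = {b, c, d}  B2 = {a, c, d}
Tree: B1–B2
Each bag holds 3 vertices, so the decomposition has width 2, which upper-bounds the treewidth. On the other hand G contains the 3-clique {a, c, d}. A clique must lie in a single bag of any decomposition, so no decomposition can have width below 2. The upper and lower bounds meet at 2, so that is the treewidth.

2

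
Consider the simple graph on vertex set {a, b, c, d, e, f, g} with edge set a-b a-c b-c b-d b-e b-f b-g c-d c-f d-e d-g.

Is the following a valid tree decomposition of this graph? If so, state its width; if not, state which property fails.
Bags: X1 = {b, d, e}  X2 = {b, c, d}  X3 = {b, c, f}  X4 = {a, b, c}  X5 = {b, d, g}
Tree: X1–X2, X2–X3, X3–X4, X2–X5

Yes; width 2.

Every vertex of G appears in some bag (union = {a, b, c, d, e, f, g}); every edge is covered by a bag; and for each vertex v the set of bags containing v is connected in the bag tree. The decomposition is therefore valid. The largest bag has 3 vertices, so the width is 2.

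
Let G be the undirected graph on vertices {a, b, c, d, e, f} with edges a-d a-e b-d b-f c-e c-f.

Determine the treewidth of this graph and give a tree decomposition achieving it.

Treewidth 2.
One such decomposition:
Bags: B1 = {a, b, d}  B2 = {a, b, e}  B3 = {b, c, e}  B4 = {b, c, f}
Tree: B1–B2, B2–B3, B3–B4

The largest bag has 3 vertices, giving width 2; this decomposition certifies tw(G) ≤ 2. Since b–d–a–e–c–f–b is a cycle in G, G is not acyclic. Forests are exactly the graphs of treewidth ≤ 1, so tw(G) ≥ 2. Hence tw(G) = 2 exactly.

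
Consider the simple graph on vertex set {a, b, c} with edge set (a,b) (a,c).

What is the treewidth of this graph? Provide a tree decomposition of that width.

The largest bag has 2 vertices, giving width 1; this decomposition certifies tw(G) ≤ 1. G has an edge, so its treewidth is at least 1. The upper and lower bounds meet at 1, so that is the treewidth.

Treewidth 1.
One such decomposition:
Bags: B1 = {a, c}  B2 = {a, b}
Tree: B1–B2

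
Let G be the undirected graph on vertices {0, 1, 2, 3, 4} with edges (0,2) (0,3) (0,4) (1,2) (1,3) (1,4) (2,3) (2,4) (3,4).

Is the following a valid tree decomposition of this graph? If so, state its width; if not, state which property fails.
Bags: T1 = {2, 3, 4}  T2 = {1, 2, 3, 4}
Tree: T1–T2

A tree decomposition must satisfy three properties: every vertex lies in some bag; for every edge, both endpoints lie together in some bag; and for every vertex, the bags containing it form a connected subtree. Here vertex 0 appears in no bag, so the decomposition is invalid.

No — vertex 0 appears in no bag.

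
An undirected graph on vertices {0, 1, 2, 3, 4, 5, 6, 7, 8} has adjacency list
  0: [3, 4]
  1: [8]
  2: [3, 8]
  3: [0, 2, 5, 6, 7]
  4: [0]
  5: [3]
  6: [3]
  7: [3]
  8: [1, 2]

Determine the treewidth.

A width-1 tree decomposition is:
Bags: B1 = {0, 3}  B2 = {3, 7}  B3 = {2, 3}  B4 = {3, 6}  B5 = {0, 4}  B6 = {2, 8}  B7 = {3, 5}  B8 = {1, 8}
Tree: B1–B2, B1–B3, B1–B4, B1–B5, B3–B6, B3–B7, B6–B8
Each bag holds 2 vertices, so the decomposition has width 1, which upper-bounds the treewidth. Since G has at least one edge (e.g. 3–0), it is not an edgeless graph, so tw(G) ≥ 1. The upper and lower bounds meet at 1, so that is the treewidth.

1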